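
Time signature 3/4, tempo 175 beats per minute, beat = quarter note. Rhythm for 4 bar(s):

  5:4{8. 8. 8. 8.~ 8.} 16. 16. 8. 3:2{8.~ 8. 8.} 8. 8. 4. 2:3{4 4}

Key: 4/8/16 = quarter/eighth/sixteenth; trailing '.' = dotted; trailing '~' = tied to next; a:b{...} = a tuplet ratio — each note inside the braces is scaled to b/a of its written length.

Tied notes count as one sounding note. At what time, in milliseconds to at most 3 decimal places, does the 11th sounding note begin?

1. 0.0ms @ 0 + 205.714ms (3/5)
2. 205.714ms @ 3/5 + 205.714ms (3/5)
3. 411.429ms @ 6/5 + 205.714ms (3/5)
4. 617.143ms @ 9/5 + 411.429ms (6/5)
5. 1028.571ms @ 3 + 128.571ms (3/8)
6. 1157.143ms @ 27/8 + 128.571ms (3/8)
7. 1285.714ms @ 15/4 + 257.143ms (3/4)
8. 1542.857ms @ 9/2 + 342.857ms (1)
9. 1885.714ms @ 11/2 + 171.429ms (1/2)
10. 2057.143ms @ 6 + 257.143ms (3/4)
11. 2314.286ms @ 27/4 + 257.143ms (3/4)
12. 2571.429ms @ 15/2 + 514.286ms (3/2)
13. 3085.714ms @ 9 + 514.286ms (3/2)
14. 3600.0ms @ 21/2 + 514.286ms (3/2)

note 11 onset = 27/4b = 2314.286ms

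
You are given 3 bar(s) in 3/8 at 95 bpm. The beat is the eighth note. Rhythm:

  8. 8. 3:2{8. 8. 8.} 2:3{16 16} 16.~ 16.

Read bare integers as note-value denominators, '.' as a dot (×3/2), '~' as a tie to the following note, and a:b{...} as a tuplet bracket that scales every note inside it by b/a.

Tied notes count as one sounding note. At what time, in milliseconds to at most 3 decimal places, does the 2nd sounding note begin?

note 2 onset = 3/2b = 947.368ms

1. 0.0ms @ 0 + 947.368ms (3/2)
2. 947.368ms @ 3/2 + 947.368ms (3/2)
3. 1894.737ms @ 3 + 631.579ms (1)
4. 2526.316ms @ 4 + 631.579ms (1)
5. 3157.895ms @ 5 + 631.579ms (1)
6. 3789.474ms @ 6 + 473.684ms (3/4)
7. 4263.158ms @ 27/4 + 473.684ms (3/4)
8. 4736.842ms @ 15/2 + 947.368ms (3/2)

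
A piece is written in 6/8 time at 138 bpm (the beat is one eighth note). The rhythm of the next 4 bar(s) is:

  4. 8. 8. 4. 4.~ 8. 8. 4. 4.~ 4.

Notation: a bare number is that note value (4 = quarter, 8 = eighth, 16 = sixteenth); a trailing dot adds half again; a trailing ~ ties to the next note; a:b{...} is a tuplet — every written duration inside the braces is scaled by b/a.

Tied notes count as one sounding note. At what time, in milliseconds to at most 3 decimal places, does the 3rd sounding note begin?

note 3 onset = 9/2b = 1956.522ms

1. 0.0ms @ 0 + 1304.348ms (3)
2. 1304.348ms @ 3 + 652.174ms (3/2)
3. 1956.522ms @ 9/2 + 652.174ms (3/2)
4. 2608.696ms @ 6 + 1304.348ms (3)
5. 3913.043ms @ 9 + 1956.522ms (9/2)
6. 5869.565ms @ 27/2 + 652.174ms (3/2)
7. 6521.739ms @ 15 + 1304.348ms (3)
8. 7826.087ms @ 18 + 2608.696ms (6)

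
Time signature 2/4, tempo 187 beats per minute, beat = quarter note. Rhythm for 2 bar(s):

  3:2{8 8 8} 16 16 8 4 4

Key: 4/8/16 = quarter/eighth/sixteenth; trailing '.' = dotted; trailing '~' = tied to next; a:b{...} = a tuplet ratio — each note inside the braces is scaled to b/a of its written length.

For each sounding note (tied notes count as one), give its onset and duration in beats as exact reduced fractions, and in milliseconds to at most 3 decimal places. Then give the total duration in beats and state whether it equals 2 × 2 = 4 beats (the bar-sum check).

1) 0.0ms=0b +106.952ms=1/3b
2) 106.952ms=1/3b +106.952ms=1/3b
3) 213.904ms=2/3b +106.952ms=1/3b
4) 320.856ms=1b +80.214ms=1/4b
5) 401.07ms=5/4b +80.214ms=1/4b
6) 481.283ms=3/2b +160.428ms=1/2b
7) 641.711ms=2b +320.856ms=1b
8) 962.567ms=3b +320.856ms=1b
Σ=4b of 4 (187bpm 2/4) — PASS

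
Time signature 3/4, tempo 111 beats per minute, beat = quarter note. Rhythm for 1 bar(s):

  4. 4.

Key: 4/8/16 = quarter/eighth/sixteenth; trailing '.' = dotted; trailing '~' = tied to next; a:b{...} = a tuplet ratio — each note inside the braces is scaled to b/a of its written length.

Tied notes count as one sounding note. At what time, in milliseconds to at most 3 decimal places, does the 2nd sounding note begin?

1. 0.0ms @ 0 + 810.811ms (3/2)
2. 810.811ms @ 3/2 + 810.811ms (3/2)

note 2 onset = 3/2b = 810.811ms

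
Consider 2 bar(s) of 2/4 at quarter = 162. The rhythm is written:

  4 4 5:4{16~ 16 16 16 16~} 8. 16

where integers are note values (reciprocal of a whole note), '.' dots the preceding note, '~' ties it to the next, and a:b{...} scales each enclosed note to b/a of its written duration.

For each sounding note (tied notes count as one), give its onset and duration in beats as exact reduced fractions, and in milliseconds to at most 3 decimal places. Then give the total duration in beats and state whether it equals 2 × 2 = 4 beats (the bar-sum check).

1) 0.0ms=0b +370.37ms=1b
2) 370.37ms=1b +370.37ms=1b
3) 740.741ms=2b +148.148ms=2/5b
4) 888.889ms=12/5b +74.074ms=1/5b
5) 962.963ms=13/5b +74.074ms=1/5b
6) 1037.037ms=14/5b +351.852ms=19/20b
7) 1388.889ms=15/4b +92.593ms=1/4b
Σ=4b of 4 (162bpm 2/4) — PASS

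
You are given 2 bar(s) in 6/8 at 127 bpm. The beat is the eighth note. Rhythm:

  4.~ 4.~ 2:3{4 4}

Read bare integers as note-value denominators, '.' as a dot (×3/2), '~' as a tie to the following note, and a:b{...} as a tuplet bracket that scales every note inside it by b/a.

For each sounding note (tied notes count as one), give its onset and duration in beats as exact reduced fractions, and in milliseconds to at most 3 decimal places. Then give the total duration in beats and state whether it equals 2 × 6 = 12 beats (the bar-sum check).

1) 0.0ms=0b +4251.969ms=9b
2) 4251.969ms=9b +1417.323ms=3b
Σ=12b of 12 (127bpm 6/8) — PASS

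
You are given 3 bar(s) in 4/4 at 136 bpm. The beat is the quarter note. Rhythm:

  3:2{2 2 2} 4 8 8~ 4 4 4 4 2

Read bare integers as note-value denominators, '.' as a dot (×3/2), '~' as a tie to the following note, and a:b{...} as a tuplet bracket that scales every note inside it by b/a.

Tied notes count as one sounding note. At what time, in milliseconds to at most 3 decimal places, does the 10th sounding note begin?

note 10 onset = 10b = 4411.765ms

1. 0.0ms @ 0 + 588.235ms (4/3)
2. 588.235ms @ 4/3 + 588.235ms (4/3)
3. 1176.471ms @ 8/3 + 588.235ms (4/3)
4. 1764.706ms @ 4 + 441.176ms (1)
5. 2205.882ms @ 5 + 220.588ms (1/2)
6. 2426.471ms @ 11/2 + 661.765ms (3/2)
7. 3088.235ms @ 7 + 441.176ms (1)
8. 3529.412ms @ 8 + 441.176ms (1)
9. 3970.588ms @ 9 + 441.176ms (1)
10. 4411.765ms @ 10 + 882.353ms (2)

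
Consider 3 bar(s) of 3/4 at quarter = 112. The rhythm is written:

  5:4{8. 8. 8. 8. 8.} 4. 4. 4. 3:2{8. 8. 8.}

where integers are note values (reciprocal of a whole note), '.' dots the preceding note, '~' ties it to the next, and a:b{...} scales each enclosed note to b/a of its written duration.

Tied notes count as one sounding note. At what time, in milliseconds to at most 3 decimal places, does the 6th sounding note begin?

1. 0.0ms @ 0 + 321.429ms (3/5)
2. 321.429ms @ 3/5 + 321.429ms (3/5)
3. 642.857ms @ 6/5 + 321.429ms (3/5)
4. 964.286ms @ 9/5 + 321.429ms (3/5)
5. 1285.714ms @ 12/5 + 321.429ms (3/5)
6. 1607.143ms @ 3 + 803.571ms (3/2)
7. 2410.714ms @ 9/2 + 803.571ms (3/2)
8. 3214.286ms @ 6 + 803.571ms (3/2)
9. 4017.857ms @ 15/2 + 267.857ms (1/2)
10. 4285.714ms @ 8 + 267.857ms (1/2)
11. 4553.571ms @ 17/2 + 267.857ms (1/2)

note 6 onset = 3b = 1607.143ms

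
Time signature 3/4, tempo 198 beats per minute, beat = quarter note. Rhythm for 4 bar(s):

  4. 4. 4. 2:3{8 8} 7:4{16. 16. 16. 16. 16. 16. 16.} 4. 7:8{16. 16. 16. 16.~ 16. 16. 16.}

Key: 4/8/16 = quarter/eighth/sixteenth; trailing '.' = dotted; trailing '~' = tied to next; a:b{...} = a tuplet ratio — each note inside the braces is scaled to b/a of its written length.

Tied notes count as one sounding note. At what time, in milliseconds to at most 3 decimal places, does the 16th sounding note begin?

1. 0.0ms @ 0 + 454.545ms (3/2)
2. 454.545ms @ 3/2 + 454.545ms (3/2)
3. 909.091ms @ 3 + 454.545ms (3/2)
4. 1363.636ms @ 9/2 + 227.273ms (3/4)
5. 1590.909ms @ 21/4 + 227.273ms (3/4)
6. 1818.182ms @ 6 + 64.935ms (3/14)
7. 1883.117ms @ 87/14 + 64.935ms (3/14)
8. 1948.052ms @ 45/7 + 64.935ms (3/14)
9. 2012.987ms @ 93/14 + 64.935ms (3/14)
10. 2077.922ms @ 48/7 + 64.935ms (3/14)
11. 2142.857ms @ 99/14 + 64.935ms (3/14)
12. 2207.792ms @ 51/7 + 64.935ms (3/14)
13. 2272.727ms @ 15/2 + 454.545ms (3/2)
14. 2727.273ms @ 9 + 129.87ms (3/7)
15. 2857.143ms @ 66/7 + 129.87ms (3/7)
16. 2987.013ms @ 69/7 + 129.87ms (3/7)
17. 3116.883ms @ 72/7 + 259.74ms (6/7)
18. 3376.623ms @ 78/7 + 129.87ms (3/7)
19. 3506.494ms @ 81/7 + 129.87ms (3/7)

note 16 onset = 69/7b = 2987.013ms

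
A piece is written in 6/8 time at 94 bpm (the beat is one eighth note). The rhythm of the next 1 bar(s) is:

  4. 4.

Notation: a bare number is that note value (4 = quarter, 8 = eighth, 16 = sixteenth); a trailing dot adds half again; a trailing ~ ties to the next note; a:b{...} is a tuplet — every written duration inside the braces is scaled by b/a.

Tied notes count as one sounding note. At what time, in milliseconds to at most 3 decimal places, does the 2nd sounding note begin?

1. 0.0ms @ 0 + 1914.894ms (3)
2. 1914.894ms @ 3 + 1914.894ms (3)

note 2 onset = 3b = 1914.894ms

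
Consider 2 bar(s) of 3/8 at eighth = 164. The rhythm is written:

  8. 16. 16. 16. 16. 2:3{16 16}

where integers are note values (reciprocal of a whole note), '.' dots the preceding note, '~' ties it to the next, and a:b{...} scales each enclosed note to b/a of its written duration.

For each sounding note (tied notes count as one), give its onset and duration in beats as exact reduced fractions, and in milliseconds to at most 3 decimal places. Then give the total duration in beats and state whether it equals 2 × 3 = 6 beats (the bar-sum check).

1) 0.0ms=0b +548.78ms=3/2b
2) 548.78ms=3/2b +274.39ms=3/4b
3) 823.171ms=9/4b +274.39ms=3/4b
4) 1097.561ms=3b +274.39ms=3/4b
5) 1371.951ms=15/4b +274.39ms=3/4b
6) 1646.341ms=9/2b +274.39ms=3/4b
7) 1920.732ms=21/4b +274.39ms=3/4b
Σ=6b of 6 (164bpm 3/8) — PASS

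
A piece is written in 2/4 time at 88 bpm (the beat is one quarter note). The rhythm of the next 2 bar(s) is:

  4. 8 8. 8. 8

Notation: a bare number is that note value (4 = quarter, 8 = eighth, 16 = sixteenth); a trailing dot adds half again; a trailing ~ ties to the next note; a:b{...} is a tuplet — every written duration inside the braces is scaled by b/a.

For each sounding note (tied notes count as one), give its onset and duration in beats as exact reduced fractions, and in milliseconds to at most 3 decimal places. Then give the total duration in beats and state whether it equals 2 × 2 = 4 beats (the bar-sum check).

1) 0.0ms=0b +1022.727ms=3/2b
2) 1022.727ms=3/2b +340.909ms=1/2b
3) 1363.636ms=2b +511.364ms=3/4b
4) 1875.0ms=11/4b +511.364ms=3/4b
5) 2386.364ms=7/2b +340.909ms=1/2b
Σ=4b of 4 (88bpm 2/4) — PASS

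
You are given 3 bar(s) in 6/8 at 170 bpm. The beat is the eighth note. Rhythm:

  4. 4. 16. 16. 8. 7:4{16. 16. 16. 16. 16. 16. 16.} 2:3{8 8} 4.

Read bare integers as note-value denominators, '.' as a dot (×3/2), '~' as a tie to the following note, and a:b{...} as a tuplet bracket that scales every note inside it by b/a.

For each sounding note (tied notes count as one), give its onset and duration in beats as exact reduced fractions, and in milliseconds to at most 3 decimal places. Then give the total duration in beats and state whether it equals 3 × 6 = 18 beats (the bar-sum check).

1) 0.0ms=0b +1058.824ms=3b
2) 1058.824ms=3b +1058.824ms=3b
3) 2117.647ms=6b +264.706ms=3/4b
4) 2382.353ms=27/4b +264.706ms=3/4b
5) 2647.059ms=15/2b +529.412ms=3/2b
6) 3176.471ms=9b +151.261ms=3/7b
7) 3327.731ms=66/7b +151.261ms=3/7b
8) 3478.992ms=69/7b +151.261ms=3/7b
9) 3630.252ms=72/7b +151.261ms=3/7b
10) 3781.513ms=75/7b +151.261ms=3/7b
11) 3932.773ms=78/7b +151.261ms=3/7b
12) 4084.034ms=81/7b +151.261ms=3/7b
13) 4235.294ms=12b +529.412ms=3/2b
14) 4764.706ms=27/2b +529.412ms=3/2b
15) 5294.118ms=15b +1058.824ms=3b
Σ=18b of 18 (170bpm 6/8) — PASS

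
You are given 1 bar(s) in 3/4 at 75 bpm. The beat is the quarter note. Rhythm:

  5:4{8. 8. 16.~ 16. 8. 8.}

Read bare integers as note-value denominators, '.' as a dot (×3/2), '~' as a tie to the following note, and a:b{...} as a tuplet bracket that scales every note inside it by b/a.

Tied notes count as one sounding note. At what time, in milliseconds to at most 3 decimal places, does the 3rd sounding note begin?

note 3 onset = 6/5b = 960.0ms

1. 0.0ms @ 0 + 480.0ms (3/5)
2. 480.0ms @ 3/5 + 480.0ms (3/5)
3. 960.0ms @ 6/5 + 480.0ms (3/5)
4. 1440.0ms @ 9/5 + 480.0ms (3/5)
5. 1920.0ms @ 12/5 + 480.0ms (3/5)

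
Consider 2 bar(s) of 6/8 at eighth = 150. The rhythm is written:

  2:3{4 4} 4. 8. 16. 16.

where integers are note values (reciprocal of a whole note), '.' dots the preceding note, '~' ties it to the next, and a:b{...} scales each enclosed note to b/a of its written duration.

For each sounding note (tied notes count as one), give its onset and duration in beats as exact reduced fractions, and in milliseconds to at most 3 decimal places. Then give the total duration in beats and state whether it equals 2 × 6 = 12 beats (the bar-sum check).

1) 0.0ms=0b +1200.0ms=3b
2) 1200.0ms=3b +1200.0ms=3b
3) 2400.0ms=6b +1200.0ms=3b
4) 3600.0ms=9b +600.0ms=3/2b
5) 4200.0ms=21/2b +300.0ms=3/4b
6) 4500.0ms=45/4b +300.0ms=3/4b
Σ=12b of 12 (150bpm 6/8) — PASS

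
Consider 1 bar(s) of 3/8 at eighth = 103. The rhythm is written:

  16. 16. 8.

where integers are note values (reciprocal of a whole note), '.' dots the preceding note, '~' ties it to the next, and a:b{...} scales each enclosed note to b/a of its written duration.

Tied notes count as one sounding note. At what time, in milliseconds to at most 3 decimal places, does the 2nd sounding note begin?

1. 0.0ms @ 0 + 436.893ms (3/4)
2. 436.893ms @ 3/4 + 436.893ms (3/4)
3. 873.786ms @ 3/2 + 873.786ms (3/2)

note 2 onset = 3/4b = 436.893ms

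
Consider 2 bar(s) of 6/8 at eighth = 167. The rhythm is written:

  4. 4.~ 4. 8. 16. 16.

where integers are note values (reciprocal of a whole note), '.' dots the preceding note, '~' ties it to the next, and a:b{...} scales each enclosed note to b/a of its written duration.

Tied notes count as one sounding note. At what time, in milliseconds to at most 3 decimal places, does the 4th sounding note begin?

1. 0.0ms @ 0 + 1077.844ms (3)
2. 1077.844ms @ 3 + 2155.689ms (6)
3. 3233.533ms @ 9 + 538.922ms (3/2)
4. 3772.455ms @ 21/2 + 269.461ms (3/4)
5. 4041.916ms @ 45/4 + 269.461ms (3/4)

note 4 onset = 21/2b = 3772.455ms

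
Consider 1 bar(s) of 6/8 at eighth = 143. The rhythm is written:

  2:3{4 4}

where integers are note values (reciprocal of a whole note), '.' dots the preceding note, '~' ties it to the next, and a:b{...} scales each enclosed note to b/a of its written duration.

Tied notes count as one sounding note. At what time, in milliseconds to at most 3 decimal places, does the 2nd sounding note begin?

note 2 onset = 3b = 1258.741ms

1. 0.0ms @ 0 + 1258.741ms (3)
2. 1258.741ms @ 3 + 1258.741ms (3)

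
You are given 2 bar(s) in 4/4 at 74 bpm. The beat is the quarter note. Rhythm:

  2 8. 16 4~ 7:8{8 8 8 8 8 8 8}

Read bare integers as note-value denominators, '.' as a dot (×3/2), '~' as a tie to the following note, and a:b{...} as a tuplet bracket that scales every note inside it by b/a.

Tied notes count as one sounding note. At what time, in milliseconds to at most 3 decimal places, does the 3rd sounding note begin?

1. 0.0ms @ 0 + 1621.622ms (2)
2. 1621.622ms @ 2 + 608.108ms (3/4)
3. 2229.73ms @ 11/4 + 202.703ms (1/4)
4. 2432.432ms @ 3 + 1274.131ms (11/7)
5. 3706.564ms @ 32/7 + 463.32ms (4/7)
6. 4169.884ms @ 36/7 + 463.32ms (4/7)
7. 4633.205ms @ 40/7 + 463.32ms (4/7)
8. 5096.525ms @ 44/7 + 463.32ms (4/7)
9. 5559.846ms @ 48/7 + 463.32ms (4/7)
10. 6023.166ms @ 52/7 + 463.32ms (4/7)

note 3 onset = 11/4b = 2229.73ms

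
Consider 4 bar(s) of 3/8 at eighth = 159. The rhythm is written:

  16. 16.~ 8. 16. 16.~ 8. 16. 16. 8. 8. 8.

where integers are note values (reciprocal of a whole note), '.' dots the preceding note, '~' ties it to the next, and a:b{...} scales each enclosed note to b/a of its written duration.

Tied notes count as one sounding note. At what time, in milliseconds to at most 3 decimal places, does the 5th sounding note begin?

1. 0.0ms @ 0 + 283.019ms (3/4)
2. 283.019ms @ 3/4 + 849.057ms (9/4)
3. 1132.075ms @ 3 + 283.019ms (3/4)
4. 1415.094ms @ 15/4 + 849.057ms (9/4)
5. 2264.151ms @ 6 + 283.019ms (3/4)
6. 2547.17ms @ 27/4 + 283.019ms (3/4)
7. 2830.189ms @ 15/2 + 566.038ms (3/2)
8. 3396.226ms @ 9 + 566.038ms (3/2)
9. 3962.264ms @ 21/2 + 566.038ms (3/2)

note 5 onset = 6b = 2264.151ms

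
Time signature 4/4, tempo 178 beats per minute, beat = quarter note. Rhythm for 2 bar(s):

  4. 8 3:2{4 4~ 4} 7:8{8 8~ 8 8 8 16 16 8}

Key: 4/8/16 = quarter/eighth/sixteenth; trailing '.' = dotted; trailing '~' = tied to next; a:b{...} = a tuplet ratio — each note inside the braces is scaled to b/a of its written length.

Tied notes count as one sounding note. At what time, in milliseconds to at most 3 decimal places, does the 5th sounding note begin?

1. 0.0ms @ 0 + 505.618ms (3/2)
2. 505.618ms @ 3/2 + 168.539ms (1/2)
3. 674.157ms @ 2 + 224.719ms (2/3)
4. 898.876ms @ 8/3 + 449.438ms (4/3)
5. 1348.315ms @ 4 + 192.616ms (4/7)
6. 1540.931ms @ 32/7 + 385.233ms (8/7)
7. 1926.164ms @ 40/7 + 192.616ms (4/7)
8. 2118.78ms @ 44/7 + 192.616ms (4/7)
9. 2311.396ms @ 48/7 + 96.308ms (2/7)
10. 2407.705ms @ 50/7 + 96.308ms (2/7)
11. 2504.013ms @ 52/7 + 192.616ms (4/7)

note 5 onset = 4b = 1348.315ms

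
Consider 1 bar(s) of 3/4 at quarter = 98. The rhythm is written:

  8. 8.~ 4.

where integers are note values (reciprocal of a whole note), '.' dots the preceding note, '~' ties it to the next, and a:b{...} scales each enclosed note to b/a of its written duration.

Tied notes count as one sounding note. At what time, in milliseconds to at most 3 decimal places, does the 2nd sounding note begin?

1. 0.0ms @ 0 + 459.184ms (3/4)
2. 459.184ms @ 3/4 + 1377.551ms (9/4)

note 2 onset = 3/4b = 459.184ms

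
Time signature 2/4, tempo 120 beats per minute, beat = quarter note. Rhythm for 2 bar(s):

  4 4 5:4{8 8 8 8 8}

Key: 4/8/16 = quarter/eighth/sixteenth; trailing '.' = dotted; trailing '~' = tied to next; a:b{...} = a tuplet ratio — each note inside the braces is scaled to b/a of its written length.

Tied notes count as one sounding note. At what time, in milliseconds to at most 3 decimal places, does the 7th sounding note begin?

1. 0.0ms @ 0 + 500.0ms (1)
2. 500.0ms @ 1 + 500.0ms (1)
3. 1000.0ms @ 2 + 200.0ms (2/5)
4. 1200.0ms @ 12/5 + 200.0ms (2/5)
5. 1400.0ms @ 14/5 + 200.0ms (2/5)
6. 1600.0ms @ 16/5 + 200.0ms (2/5)
7. 1800.0ms @ 18/5 + 200.0ms (2/5)

note 7 onset = 18/5b = 1800.0ms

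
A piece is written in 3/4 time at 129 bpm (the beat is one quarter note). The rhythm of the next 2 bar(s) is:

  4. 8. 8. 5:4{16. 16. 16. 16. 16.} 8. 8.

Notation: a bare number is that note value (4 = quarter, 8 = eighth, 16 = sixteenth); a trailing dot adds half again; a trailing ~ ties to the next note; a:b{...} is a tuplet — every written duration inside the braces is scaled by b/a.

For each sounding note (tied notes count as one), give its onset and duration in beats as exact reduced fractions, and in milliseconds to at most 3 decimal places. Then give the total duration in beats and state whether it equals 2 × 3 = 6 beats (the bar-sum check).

1) 0.0ms=0b +697.674ms=3/2b
2) 697.674ms=3/2b +348.837ms=3/4b
3) 1046.512ms=9/4b +348.837ms=3/4b
4) 1395.349ms=3b +139.535ms=3/10b
5) 1534.884ms=33/10b +139.535ms=3/10b
6) 1674.419ms=18/5b +139.535ms=3/10b
7) 1813.953ms=39/10b +139.535ms=3/10b
8) 1953.488ms=21/5b +139.535ms=3/10b
9) 2093.023ms=9/2b +348.837ms=3/4b
10) 2441.86ms=21/4b +348.837ms=3/4b
Σ=6b of 6 (129bpm 3/4) — PASS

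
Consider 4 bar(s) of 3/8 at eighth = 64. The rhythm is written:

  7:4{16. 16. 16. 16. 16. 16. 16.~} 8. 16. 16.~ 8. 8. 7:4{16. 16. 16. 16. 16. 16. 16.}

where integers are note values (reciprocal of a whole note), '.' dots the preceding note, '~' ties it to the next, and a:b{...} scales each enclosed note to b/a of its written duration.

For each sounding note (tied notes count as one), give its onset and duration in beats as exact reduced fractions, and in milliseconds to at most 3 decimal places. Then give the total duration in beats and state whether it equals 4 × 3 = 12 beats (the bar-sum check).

1) 0.0ms=0b +401.786ms=3/7b
2) 401.786ms=3/7b +401.786ms=3/7b
3) 803.571ms=6/7b +401.786ms=3/7b
4) 1205.357ms=9/7b +401.786ms=3/7b
5) 1607.143ms=12/7b +401.786ms=3/7b
6) 2008.929ms=15/7b +401.786ms=3/7b
7) 2410.714ms=18/7b +1808.036ms=27/14b
8) 4218.75ms=9/2b +703.125ms=3/4b
9) 4921.875ms=21/4b +2109.375ms=9/4b
10) 7031.25ms=15/2b +1406.25ms=3/2b
11) 8437.5ms=9b +401.786ms=3/7b
12) 8839.286ms=66/7b +401.786ms=3/7b
13) 9241.071ms=69/7b +401.786ms=3/7b
14) 9642.857ms=72/7b +401.786ms=3/7b
15) 10044.643ms=75/7b +401.786ms=3/7b
16) 10446.429ms=78/7b +401.786ms=3/7b
17) 10848.214ms=81/7b +401.786ms=3/7b
Σ=12b of 12 (64bpm 3/8) — PASS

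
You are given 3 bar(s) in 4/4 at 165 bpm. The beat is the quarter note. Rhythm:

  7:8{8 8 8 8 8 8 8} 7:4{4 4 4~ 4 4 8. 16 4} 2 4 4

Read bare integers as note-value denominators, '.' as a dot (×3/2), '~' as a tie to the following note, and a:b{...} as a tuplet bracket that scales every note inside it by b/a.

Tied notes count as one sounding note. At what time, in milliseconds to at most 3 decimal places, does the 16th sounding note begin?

1. 0.0ms @ 0 + 207.792ms (4/7)
2. 207.792ms @ 4/7 + 207.792ms (4/7)
3. 415.584ms @ 8/7 + 207.792ms (4/7)
4. 623.377ms @ 12/7 + 207.792ms (4/7)
5. 831.169ms @ 16/7 + 207.792ms (4/7)
6. 1038.961ms @ 20/7 + 207.792ms (4/7)
7. 1246.753ms @ 24/7 + 207.792ms (4/7)
8. 1454.545ms @ 4 + 207.792ms (4/7)
9. 1662.338ms @ 32/7 + 207.792ms (4/7)
10. 1870.13ms @ 36/7 + 415.584ms (8/7)
11. 2285.714ms @ 44/7 + 207.792ms (4/7)
12. 2493.506ms @ 48/7 + 155.844ms (3/7)
13. 2649.351ms @ 51/7 + 51.948ms (1/7)
14. 2701.299ms @ 52/7 + 207.792ms (4/7)
15. 2909.091ms @ 8 + 727.273ms (2)
16. 3636.364ms @ 10 + 363.636ms (1)
17. 4000.0ms @ 11 + 363.636ms (1)

note 16 onset = 10b = 3636.364ms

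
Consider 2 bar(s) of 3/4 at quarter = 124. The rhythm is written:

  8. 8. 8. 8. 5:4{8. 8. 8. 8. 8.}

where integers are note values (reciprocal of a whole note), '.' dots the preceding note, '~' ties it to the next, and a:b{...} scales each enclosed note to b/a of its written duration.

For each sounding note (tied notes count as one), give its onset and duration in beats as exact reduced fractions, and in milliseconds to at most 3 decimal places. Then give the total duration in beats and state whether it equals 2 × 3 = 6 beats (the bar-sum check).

1) 0.0ms=0b +362.903ms=3/4b
2) 362.903ms=3/4b +362.903ms=3/4b
3) 725.806ms=3/2b +362.903ms=3/4b
4) 1088.71ms=9/4b +362.903ms=3/4b
5) 1451.613ms=3b +290.323ms=3/5b
6) 1741.935ms=18/5b +290.323ms=3/5b
7) 2032.258ms=21/5b +290.323ms=3/5b
8) 2322.581ms=24/5b +290.323ms=3/5b
9) 2612.903ms=27/5b +290.323ms=3/5b
Σ=6b of 6 (124bpm 3/4) — PASS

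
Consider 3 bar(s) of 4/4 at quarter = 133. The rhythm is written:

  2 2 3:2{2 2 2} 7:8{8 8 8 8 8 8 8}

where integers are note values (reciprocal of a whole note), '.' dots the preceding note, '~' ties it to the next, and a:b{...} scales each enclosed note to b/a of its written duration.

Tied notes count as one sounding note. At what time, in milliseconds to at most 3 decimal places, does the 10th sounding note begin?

1. 0.0ms @ 0 + 902.256ms (2)
2. 902.256ms @ 2 + 902.256ms (2)
3. 1804.511ms @ 4 + 601.504ms (4/3)
4. 2406.015ms @ 16/3 + 601.504ms (4/3)
5. 3007.519ms @ 20/3 + 601.504ms (4/3)
6. 3609.023ms @ 8 + 257.787ms (4/7)
7. 3866.81ms @ 60/7 + 257.787ms (4/7)
8. 4124.597ms @ 64/7 + 257.787ms (4/7)
9. 4382.385ms @ 68/7 + 257.787ms (4/7)
10. 4640.172ms @ 72/7 + 257.787ms (4/7)
11. 4897.959ms @ 76/7 + 257.787ms (4/7)
12. 5155.747ms @ 80/7 + 257.787ms (4/7)

note 10 onset = 72/7b = 4640.172ms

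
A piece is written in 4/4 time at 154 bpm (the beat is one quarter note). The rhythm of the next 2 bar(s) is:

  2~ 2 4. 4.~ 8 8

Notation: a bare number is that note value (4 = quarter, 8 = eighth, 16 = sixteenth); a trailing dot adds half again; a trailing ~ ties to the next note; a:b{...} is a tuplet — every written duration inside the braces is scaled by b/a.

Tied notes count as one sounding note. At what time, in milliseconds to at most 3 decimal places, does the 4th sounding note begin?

1. 0.0ms @ 0 + 1558.442ms (4)
2. 1558.442ms @ 4 + 584.416ms (3/2)
3. 2142.857ms @ 11/2 + 779.221ms (2)
4. 2922.078ms @ 15/2 + 194.805ms (1/2)

note 4 onset = 15/2b = 2922.078ms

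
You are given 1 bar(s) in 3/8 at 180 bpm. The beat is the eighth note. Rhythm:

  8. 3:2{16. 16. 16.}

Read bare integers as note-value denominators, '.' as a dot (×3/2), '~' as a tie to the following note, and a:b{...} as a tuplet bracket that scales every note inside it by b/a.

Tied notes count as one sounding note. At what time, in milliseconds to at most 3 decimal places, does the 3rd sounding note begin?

note 3 onset = 2b = 666.667ms

1. 0.0ms @ 0 + 500.0ms (3/2)
2. 500.0ms @ 3/2 + 166.667ms (1/2)
3. 666.667ms @ 2 + 166.667ms (1/2)
4. 833.333ms @ 5/2 + 166.667ms (1/2)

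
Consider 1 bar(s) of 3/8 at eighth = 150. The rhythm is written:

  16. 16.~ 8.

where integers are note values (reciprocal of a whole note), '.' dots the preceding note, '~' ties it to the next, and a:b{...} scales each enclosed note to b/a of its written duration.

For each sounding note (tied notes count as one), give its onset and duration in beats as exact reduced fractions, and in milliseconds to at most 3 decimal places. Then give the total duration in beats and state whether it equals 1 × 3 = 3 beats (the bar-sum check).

1) 0.0ms=0b +300.0ms=3/4b
2) 300.0ms=3/4b +900.0ms=9/4b
Σ=3b of 3 (150bpm 3/8) — PASS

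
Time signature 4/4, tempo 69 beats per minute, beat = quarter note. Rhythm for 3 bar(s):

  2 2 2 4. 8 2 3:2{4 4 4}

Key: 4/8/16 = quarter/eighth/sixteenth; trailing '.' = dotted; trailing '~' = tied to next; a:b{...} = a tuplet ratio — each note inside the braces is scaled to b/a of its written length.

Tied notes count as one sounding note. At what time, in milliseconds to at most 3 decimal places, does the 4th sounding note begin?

1. 0.0ms @ 0 + 1739.13ms (2)
2. 1739.13ms @ 2 + 1739.13ms (2)
3. 3478.261ms @ 4 + 1739.13ms (2)
4. 5217.391ms @ 6 + 1304.348ms (3/2)
5. 6521.739ms @ 15/2 + 434.783ms (1/2)
6. 6956.522ms @ 8 + 1739.13ms (2)
7. 8695.652ms @ 10 + 579.71ms (2/3)
8. 9275.362ms @ 32/3 + 579.71ms (2/3)
9. 9855.072ms @ 34/3 + 579.71ms (2/3)

note 4 onset = 6b = 5217.391ms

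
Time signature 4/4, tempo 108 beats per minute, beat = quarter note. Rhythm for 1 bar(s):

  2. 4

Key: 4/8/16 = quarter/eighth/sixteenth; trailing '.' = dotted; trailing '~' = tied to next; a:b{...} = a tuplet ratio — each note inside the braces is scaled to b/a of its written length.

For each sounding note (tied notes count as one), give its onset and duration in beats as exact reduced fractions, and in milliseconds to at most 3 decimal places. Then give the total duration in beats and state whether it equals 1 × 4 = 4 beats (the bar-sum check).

1) 0.0ms=0b +1666.667ms=3b
2) 1666.667ms=3b +555.556ms=1b
Σ=4b of 4 (108bpm 4/4) — PASS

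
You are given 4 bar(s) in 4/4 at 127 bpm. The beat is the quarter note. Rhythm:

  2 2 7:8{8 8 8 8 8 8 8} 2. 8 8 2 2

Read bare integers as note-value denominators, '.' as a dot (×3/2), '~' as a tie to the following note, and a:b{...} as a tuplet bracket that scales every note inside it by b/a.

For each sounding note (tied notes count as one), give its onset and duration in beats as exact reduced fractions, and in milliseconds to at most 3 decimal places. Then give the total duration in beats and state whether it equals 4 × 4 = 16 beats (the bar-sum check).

1) 0.0ms=0b +944.882ms=2b
2) 944.882ms=2b +944.882ms=2b
3) 1889.764ms=4b +269.966ms=4/7b
4) 2159.73ms=32/7b +269.966ms=4/7b
5) 2429.696ms=36/7b +269.966ms=4/7b
6) 2699.663ms=40/7b +269.966ms=4/7b
7) 2969.629ms=44/7b +269.966ms=4/7b
8) 3239.595ms=48/7b +269.966ms=4/7b
9) 3509.561ms=52/7b +269.966ms=4/7b
10) 3779.528ms=8b +1417.323ms=3b
11) 5196.85ms=11b +236.22ms=1/2b
12) 5433.071ms=23/2b +236.22ms=1/2b
13) 5669.291ms=12b +944.882ms=2b
14) 6614.173ms=14b +944.882ms=2b
Σ=16b of 16 (127bpm 4/4) — PASS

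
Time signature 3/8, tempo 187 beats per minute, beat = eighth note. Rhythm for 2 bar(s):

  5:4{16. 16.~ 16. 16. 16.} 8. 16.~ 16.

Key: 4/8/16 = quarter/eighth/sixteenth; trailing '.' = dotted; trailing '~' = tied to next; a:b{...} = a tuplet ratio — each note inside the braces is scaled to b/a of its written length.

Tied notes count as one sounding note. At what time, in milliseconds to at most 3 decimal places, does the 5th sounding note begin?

note 5 onset = 3b = 962.567ms

1. 0.0ms @ 0 + 192.513ms (3/5)
2. 192.513ms @ 3/5 + 385.027ms (6/5)
3. 577.54ms @ 9/5 + 192.513ms (3/5)
4. 770.053ms @ 12/5 + 192.513ms (3/5)
5. 962.567ms @ 3 + 481.283ms (3/2)
6. 1443.85ms @ 9/2 + 481.283ms (3/2)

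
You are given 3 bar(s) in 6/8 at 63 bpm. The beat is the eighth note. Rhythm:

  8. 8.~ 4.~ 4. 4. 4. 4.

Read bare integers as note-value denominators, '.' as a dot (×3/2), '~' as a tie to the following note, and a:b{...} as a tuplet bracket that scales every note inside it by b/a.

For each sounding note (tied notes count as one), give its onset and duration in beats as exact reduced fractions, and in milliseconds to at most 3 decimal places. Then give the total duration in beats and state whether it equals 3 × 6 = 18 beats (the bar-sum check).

1) 0.0ms=0b +1428.571ms=3/2b
2) 1428.571ms=3/2b +7142.857ms=15/2b
3) 8571.429ms=9b +2857.143ms=3b
4) 11428.571ms=12b +2857.143ms=3b
5) 14285.714ms=15b +2857.143ms=3b
Σ=18b of 18 (63bpm 6/8) — PASS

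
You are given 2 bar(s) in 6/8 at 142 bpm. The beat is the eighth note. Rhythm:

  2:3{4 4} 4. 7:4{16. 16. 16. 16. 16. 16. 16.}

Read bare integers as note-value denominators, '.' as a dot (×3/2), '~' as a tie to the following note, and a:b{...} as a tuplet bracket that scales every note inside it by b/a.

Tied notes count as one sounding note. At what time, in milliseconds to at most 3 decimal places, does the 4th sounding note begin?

note 4 onset = 9b = 3802.817ms

1. 0.0ms @ 0 + 1267.606ms (3)
2. 1267.606ms @ 3 + 1267.606ms (3)
3. 2535.211ms @ 6 + 1267.606ms (3)
4. 3802.817ms @ 9 + 181.087ms (3/7)
5. 3983.903ms @ 66/7 + 181.087ms (3/7)
6. 4164.99ms @ 69/7 + 181.087ms (3/7)
7. 4346.076ms @ 72/7 + 181.087ms (3/7)
8. 4527.163ms @ 75/7 + 181.087ms (3/7)
9. 4708.249ms @ 78/7 + 181.087ms (3/7)
10. 4889.336ms @ 81/7 + 181.087ms (3/7)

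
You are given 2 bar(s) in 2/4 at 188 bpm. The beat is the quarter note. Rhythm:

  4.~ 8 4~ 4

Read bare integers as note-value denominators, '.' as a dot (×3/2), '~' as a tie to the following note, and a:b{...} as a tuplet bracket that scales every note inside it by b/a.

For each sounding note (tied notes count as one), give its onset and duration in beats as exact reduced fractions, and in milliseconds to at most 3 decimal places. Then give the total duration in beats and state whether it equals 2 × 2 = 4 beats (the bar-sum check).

1) 0.0ms=0b +638.298ms=2b
2) 638.298ms=2b +638.298ms=2b
Σ=4b of 4 (188bpm 2/4) — PASS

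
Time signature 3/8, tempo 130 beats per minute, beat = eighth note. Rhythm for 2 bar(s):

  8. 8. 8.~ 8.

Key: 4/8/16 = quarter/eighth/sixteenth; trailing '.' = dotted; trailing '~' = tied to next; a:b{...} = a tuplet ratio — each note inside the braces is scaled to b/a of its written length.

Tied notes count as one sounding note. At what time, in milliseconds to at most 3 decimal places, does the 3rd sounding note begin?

1. 0.0ms @ 0 + 692.308ms (3/2)
2. 692.308ms @ 3/2 + 692.308ms (3/2)
3. 1384.615ms @ 3 + 1384.615ms (3)

note 3 onset = 3b = 1384.615ms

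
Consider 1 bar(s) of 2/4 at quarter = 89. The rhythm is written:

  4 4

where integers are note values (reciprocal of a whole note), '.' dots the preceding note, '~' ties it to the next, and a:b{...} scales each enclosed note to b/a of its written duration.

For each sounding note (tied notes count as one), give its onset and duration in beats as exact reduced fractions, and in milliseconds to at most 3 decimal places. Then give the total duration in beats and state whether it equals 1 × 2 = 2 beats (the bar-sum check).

1) 0.0ms=0b +674.157ms=1b
2) 674.157ms=1b +674.157ms=1b
Σ=2b of 2 (89bpm 2/4) — PASS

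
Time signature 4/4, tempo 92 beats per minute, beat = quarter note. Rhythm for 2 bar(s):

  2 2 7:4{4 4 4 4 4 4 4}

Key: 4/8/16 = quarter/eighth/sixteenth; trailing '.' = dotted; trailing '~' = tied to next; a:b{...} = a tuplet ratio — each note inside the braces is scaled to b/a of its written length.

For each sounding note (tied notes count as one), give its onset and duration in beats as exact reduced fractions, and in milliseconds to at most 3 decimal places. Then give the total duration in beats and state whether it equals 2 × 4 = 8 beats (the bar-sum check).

1) 0.0ms=0b +1304.348ms=2b
2) 1304.348ms=2b +1304.348ms=2b
3) 2608.696ms=4b +372.671ms=4/7b
4) 2981.366ms=32/7b +372.671ms=4/7b
5) 3354.037ms=36/7b +372.671ms=4/7b
6) 3726.708ms=40/7b +372.671ms=4/7b
7) 4099.379ms=44/7b +372.671ms=4/7b
8) 4472.05ms=48/7b +372.671ms=4/7b
9) 4844.72ms=52/7b +372.671ms=4/7b
Σ=8b of 8 (92bpm 4/4) — PASS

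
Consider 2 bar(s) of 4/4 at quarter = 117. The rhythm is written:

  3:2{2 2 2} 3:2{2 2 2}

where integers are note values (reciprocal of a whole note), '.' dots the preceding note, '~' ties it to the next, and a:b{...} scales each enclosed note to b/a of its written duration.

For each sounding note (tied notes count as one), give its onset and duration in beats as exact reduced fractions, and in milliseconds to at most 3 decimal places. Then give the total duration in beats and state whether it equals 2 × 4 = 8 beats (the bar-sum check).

1) 0.0ms=0b +683.761ms=4/3b
2) 683.761ms=4/3b +683.761ms=4/3b
3) 1367.521ms=8/3b +683.761ms=4/3b
4) 2051.282ms=4b +683.761ms=4/3b
5) 2735.043ms=16/3b +683.761ms=4/3b
6) 3418.803ms=20/3b +683.761ms=4/3b
Σ=8b of 8 (117bpm 4/4) — PASS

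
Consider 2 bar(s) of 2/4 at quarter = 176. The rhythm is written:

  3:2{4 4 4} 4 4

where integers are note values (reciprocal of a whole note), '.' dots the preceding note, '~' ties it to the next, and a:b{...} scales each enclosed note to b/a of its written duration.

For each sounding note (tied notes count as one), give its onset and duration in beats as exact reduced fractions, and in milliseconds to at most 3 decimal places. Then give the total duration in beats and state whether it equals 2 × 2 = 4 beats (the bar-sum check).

1) 0.0ms=0b +227.273ms=2/3b
2) 227.273ms=2/3b +227.273ms=2/3b
3) 454.545ms=4/3b +227.273ms=2/3b
4) 681.818ms=2b +340.909ms=1b
5) 1022.727ms=3b +340.909ms=1b
Σ=4b of 4 (176bpm 2/4) — PASS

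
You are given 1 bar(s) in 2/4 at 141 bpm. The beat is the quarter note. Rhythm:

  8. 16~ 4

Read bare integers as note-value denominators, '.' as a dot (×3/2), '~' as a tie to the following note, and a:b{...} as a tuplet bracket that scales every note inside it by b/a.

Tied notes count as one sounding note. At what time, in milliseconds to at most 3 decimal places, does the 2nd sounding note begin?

1. 0.0ms @ 0 + 319.149ms (3/4)
2. 319.149ms @ 3/4 + 531.915ms (5/4)

note 2 onset = 3/4b = 319.149ms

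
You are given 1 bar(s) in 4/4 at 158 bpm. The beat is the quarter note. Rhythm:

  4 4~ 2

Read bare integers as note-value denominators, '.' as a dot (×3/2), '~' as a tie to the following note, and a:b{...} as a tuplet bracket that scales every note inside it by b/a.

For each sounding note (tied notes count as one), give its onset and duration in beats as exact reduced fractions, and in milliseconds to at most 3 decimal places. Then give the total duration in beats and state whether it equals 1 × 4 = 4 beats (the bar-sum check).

1) 0.0ms=0b +379.747ms=1b
2) 379.747ms=1b +1139.241ms=3b
Σ=4b of 4 (158bpm 4/4) — PASS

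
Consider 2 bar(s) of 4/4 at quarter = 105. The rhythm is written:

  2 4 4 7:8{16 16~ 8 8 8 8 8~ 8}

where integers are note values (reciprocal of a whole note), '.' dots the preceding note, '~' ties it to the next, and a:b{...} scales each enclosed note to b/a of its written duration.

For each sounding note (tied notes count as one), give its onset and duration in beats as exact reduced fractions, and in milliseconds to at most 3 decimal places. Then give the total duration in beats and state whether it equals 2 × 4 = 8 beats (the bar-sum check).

1) 0.0ms=0b +1142.857ms=2b
2) 1142.857ms=2b +571.429ms=1b
3) 1714.286ms=3b +571.429ms=1b
4) 2285.714ms=4b +163.265ms=2/7b
5) 2448.98ms=30/7b +489.796ms=6/7b
6) 2938.776ms=36/7b +326.531ms=4/7b
7) 3265.306ms=40/7b +326.531ms=4/7b
8) 3591.837ms=44/7b +326.531ms=4/7b
9) 3918.367ms=48/7b +653.061ms=8/7b
Σ=8b of 8 (105bpm 4/4) — PASS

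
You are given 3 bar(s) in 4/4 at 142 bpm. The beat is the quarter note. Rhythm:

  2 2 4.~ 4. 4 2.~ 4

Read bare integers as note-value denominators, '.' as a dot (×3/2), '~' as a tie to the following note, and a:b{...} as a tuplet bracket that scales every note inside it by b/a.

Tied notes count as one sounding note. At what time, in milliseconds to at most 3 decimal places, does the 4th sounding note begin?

1. 0.0ms @ 0 + 845.07ms (2)
2. 845.07ms @ 2 + 845.07ms (2)
3. 1690.141ms @ 4 + 1267.606ms (3)
4. 2957.746ms @ 7 + 422.535ms (1)
5. 3380.282ms @ 8 + 1690.141ms (4)

note 4 onset = 7b = 2957.746ms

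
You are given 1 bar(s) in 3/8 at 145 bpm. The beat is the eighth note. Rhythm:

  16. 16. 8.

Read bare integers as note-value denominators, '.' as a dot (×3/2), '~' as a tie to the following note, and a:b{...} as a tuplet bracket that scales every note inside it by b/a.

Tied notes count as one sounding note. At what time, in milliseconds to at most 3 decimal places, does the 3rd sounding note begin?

1. 0.0ms @ 0 + 310.345ms (3/4)
2. 310.345ms @ 3/4 + 310.345ms (3/4)
3. 620.69ms @ 3/2 + 620.69ms (3/2)

note 3 onset = 3/2b = 620.69ms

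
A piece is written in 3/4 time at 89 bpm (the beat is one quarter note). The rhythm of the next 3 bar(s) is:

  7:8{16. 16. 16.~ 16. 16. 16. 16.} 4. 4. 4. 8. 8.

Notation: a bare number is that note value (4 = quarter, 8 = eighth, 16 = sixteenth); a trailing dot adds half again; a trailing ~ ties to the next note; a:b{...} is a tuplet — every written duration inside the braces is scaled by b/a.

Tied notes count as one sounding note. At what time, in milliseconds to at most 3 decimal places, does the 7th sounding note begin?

1. 0.0ms @ 0 + 288.925ms (3/7)
2. 288.925ms @ 3/7 + 288.925ms (3/7)
3. 577.849ms @ 6/7 + 577.849ms (6/7)
4. 1155.698ms @ 12/7 + 288.925ms (3/7)
5. 1444.623ms @ 15/7 + 288.925ms (3/7)
6. 1733.547ms @ 18/7 + 288.925ms (3/7)
7. 2022.472ms @ 3 + 1011.236ms (3/2)
8. 3033.708ms @ 9/2 + 1011.236ms (3/2)
9. 4044.944ms @ 6 + 1011.236ms (3/2)
10. 5056.18ms @ 15/2 + 505.618ms (3/4)
11. 5561.798ms @ 33/4 + 505.618ms (3/4)

note 7 onset = 3b = 2022.472ms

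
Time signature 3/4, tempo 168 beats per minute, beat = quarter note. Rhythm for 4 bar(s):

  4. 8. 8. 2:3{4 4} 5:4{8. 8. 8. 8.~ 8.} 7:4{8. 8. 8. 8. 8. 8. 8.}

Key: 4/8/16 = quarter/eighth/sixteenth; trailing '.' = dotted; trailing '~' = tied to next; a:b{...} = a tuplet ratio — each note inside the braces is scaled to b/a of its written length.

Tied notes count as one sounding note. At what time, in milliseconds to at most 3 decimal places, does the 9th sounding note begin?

note 9 onset = 39/5b = 2785.714ms

1. 0.0ms @ 0 + 535.714ms (3/2)
2. 535.714ms @ 3/2 + 267.857ms (3/4)
3. 803.571ms @ 9/4 + 267.857ms (3/4)
4. 1071.429ms @ 3 + 535.714ms (3/2)
5. 1607.143ms @ 9/2 + 535.714ms (3/2)
6. 2142.857ms @ 6 + 214.286ms (3/5)
7. 2357.143ms @ 33/5 + 214.286ms (3/5)
8. 2571.429ms @ 36/5 + 214.286ms (3/5)
9. 2785.714ms @ 39/5 + 428.571ms (6/5)
10. 3214.286ms @ 9 + 153.061ms (3/7)
11. 3367.347ms @ 66/7 + 153.061ms (3/7)
12. 3520.408ms @ 69/7 + 153.061ms (3/7)
13. 3673.469ms @ 72/7 + 153.061ms (3/7)
14. 3826.531ms @ 75/7 + 153.061ms (3/7)
15. 3979.592ms @ 78/7 + 153.061ms (3/7)
16. 4132.653ms @ 81/7 + 153.061ms (3/7)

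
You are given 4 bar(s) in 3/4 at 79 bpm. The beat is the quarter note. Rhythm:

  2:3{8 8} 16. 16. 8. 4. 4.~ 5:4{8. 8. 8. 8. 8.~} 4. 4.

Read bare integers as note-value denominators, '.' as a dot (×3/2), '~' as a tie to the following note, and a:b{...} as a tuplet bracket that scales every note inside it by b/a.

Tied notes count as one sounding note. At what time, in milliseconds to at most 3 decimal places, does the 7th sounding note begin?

note 7 onset = 9/2b = 3417.722ms

1. 0.0ms @ 0 + 569.62ms (3/4)
2. 569.62ms @ 3/4 + 569.62ms (3/4)
3. 1139.241ms @ 3/2 + 284.81ms (3/8)
4. 1424.051ms @ 15/8 + 284.81ms (3/8)
5. 1708.861ms @ 9/4 + 569.62ms (3/4)
6. 2278.481ms @ 3 + 1139.241ms (3/2)
7. 3417.722ms @ 9/2 + 1594.937ms (21/10)
8. 5012.658ms @ 33/5 + 455.696ms (3/5)
9. 5468.354ms @ 36/5 + 455.696ms (3/5)
10. 5924.051ms @ 39/5 + 455.696ms (3/5)
11. 6379.747ms @ 42/5 + 1594.937ms (21/10)
12. 7974.684ms @ 21/2 + 1139.241ms (3/2)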